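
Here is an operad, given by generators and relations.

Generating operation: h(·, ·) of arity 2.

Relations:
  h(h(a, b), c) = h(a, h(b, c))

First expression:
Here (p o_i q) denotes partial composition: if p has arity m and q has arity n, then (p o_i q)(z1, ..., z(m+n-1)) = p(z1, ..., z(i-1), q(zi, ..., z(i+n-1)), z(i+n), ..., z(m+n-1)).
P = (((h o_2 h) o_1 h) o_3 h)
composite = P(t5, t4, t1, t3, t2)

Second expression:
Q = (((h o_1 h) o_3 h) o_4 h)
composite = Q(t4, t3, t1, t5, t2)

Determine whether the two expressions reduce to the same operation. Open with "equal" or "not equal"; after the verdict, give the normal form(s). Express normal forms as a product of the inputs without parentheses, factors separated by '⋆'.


not equal: they reduce to t5 ⋆ t4 ⋆ t1 ⋆ t3 ⋆ t2 and t4 ⋆ t3 ⋆ t1 ⋆ t5 ⋆ t2

The first composite normalizes to t5 ⋆ t4 ⋆ t1 ⋆ t3 ⋆ t2
The second composite normalizes to t4 ⋆ t3 ⋆ t1 ⋆ t5 ⋆ t2
They disagree, so not equal.


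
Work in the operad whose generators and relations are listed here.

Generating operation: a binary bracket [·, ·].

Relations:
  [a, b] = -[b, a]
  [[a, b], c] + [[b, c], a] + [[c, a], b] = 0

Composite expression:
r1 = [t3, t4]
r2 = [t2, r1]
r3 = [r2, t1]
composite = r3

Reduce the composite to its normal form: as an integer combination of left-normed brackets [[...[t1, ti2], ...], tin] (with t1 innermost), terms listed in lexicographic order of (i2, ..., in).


-[[[t1, t2], t3], t4] + [[[t1, t2], t4], t3] + [[[t1, t3], t4], t2] - [[[t1, t4], t3], t2]

Skip Jacobi rewriting: expand, keep t1-initial words, read off terms.
Composite bracket: [[t2, [t3, t4]], t1]
The bracket unfolds into 8 signed words via [a, b] = ab - ba (2^3 = 8).
Collect the words opening with t1:
  word t1t2t3t4 has sign -1, contributing -[[[t1, t2], t3], t4]
  word t1t2t4t3 has sign +1, contributing +[[[t1, t2], t4], t3]
  word t1t3t4t2 has sign +1, contributing +[[[t1, t3], t4], t2]
  word t1t4t3t2 has sign -1, contributing -[[[t1, t4], t3], t2]


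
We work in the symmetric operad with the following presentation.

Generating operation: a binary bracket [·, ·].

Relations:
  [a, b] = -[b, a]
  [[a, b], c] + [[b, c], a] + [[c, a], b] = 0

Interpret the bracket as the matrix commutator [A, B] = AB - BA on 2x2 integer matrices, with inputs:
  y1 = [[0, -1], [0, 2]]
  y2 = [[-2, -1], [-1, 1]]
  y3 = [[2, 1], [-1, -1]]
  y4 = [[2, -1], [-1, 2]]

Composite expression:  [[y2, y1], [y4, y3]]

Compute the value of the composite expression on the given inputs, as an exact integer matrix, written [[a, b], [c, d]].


[y2, y1] = [[-1, 1], [2, 1]]
[y4, y3] = [[2, 3], [-3, -2]]
[[y2, y1], [y4, y3]] = [[-9, -10], [2, 9]]

[[-9, -10], [2, 9]]


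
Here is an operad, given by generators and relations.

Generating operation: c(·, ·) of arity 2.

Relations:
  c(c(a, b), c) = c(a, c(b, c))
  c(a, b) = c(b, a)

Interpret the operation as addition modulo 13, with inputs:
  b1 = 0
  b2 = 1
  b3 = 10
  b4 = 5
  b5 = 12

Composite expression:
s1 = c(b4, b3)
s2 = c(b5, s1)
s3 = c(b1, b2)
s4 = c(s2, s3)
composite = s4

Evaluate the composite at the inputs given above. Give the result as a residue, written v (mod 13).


c(b4, b3) = 2
c(b5, c(b4, b3)) = 1
c(b1, b2) = 1
c(c(b5, c(b4, b3)), c(b1, b2)) = 2

2 (mod 13)


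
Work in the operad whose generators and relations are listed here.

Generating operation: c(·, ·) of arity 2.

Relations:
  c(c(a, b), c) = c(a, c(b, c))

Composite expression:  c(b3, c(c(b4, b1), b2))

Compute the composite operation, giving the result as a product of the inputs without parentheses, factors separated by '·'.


b3 · b4 · b1 · b2

Under associativity of c, the answer is the b's in reading order.
c(b4, b1) unparenthesizes to b4 · b1
c(c(b4, b1), b2) unparenthesizes to b4 · b1 · b2
c(b3, c(c(b4, b1), b2)) unparenthesizes to b3 · b4 · b1 · b2


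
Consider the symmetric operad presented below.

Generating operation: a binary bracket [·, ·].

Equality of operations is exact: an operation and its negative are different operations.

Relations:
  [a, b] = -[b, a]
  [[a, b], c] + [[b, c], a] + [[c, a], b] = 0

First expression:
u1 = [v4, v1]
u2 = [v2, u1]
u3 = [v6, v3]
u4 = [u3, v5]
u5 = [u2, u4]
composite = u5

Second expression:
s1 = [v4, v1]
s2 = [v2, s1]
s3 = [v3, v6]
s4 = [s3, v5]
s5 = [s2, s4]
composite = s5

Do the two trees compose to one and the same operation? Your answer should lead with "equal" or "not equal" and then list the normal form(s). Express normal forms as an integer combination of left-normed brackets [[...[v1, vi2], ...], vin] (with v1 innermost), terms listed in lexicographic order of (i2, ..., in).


not equal — first -[[[[[v1, v4], v2], v3], v6], v5] + [[[[[v1, v4], v2], v5], v3], v6] - [[[[[v1, v4], v2], v5], v6], v3] + [[[[[v1, v4], v2], v6], v3], v5], second [[[[[v1, v4], v2], v3], v6], v5] - [[[[[v1, v4], v2], v5], v3], v6] + [[[[[v1, v4], v2], v5], v6], v3] - [[[[[v1, v4], v2], v6], v3], v5]

The first expression, normalized: -[[[[[v1, v4], v2], v3], v6], v5] + [[[[[v1, v4], v2], v5], v3], v6] - [[[[[v1, v4], v2], v5], v6], v3] + [[[[[v1, v4], v2], v6], v3], v5]
The second expression, normalized: [[[[[v1, v4], v2], v3], v6], v5] - [[[[[v1, v4], v2], v5], v3], v6] + [[[[[v1, v4], v2], v5], v6], v3] - [[[[[v1, v4], v2], v6], v3], v5]
The forms do not match — not equal.


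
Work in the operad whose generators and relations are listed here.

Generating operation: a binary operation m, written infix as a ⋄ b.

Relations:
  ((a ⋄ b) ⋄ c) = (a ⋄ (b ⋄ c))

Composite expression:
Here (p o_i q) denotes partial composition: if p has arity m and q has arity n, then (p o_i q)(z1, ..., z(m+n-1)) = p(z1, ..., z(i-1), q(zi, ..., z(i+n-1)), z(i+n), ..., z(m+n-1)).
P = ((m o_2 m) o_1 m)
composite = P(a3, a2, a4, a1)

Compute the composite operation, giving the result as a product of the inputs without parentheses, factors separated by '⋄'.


All parenthesizations of m agree; list the a-inputs left to right.
(a3 ⋄ a2) linearizes to a3 ⋄ a2
(a4 ⋄ a1) linearizes to a4 ⋄ a1
((a3 ⋄ a2) ⋄ (a4 ⋄ a1)) linearizes to a3 ⋄ a2 ⋄ a4 ⋄ a1

a3 ⋄ a2 ⋄ a4 ⋄ a1


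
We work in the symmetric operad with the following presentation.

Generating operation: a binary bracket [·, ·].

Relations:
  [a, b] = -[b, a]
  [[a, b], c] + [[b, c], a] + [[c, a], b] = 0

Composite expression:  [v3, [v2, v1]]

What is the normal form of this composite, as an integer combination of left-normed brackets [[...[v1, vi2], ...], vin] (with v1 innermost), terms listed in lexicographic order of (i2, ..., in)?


Left-normed coefficients sit on the v1-initial expansion words.
Composite bracket: [v3, [v2, v1]]
The bracket unfolds into 4 signed words via [a, b] = ab - ba (2^2 = 4).
Keep just the words that open with v1:
  from v1v2v3, sign +1: term +[[v1, v2], v3]

[[v1, v2], v3]


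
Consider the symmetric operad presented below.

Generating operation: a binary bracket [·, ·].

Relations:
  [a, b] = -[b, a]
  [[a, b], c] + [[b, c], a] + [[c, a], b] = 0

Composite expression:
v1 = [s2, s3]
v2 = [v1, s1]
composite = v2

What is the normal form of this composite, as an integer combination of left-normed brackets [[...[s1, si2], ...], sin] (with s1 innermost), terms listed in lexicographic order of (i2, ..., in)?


-[[s1, s2], s3] + [[s1, s3], s2]

Skip Jacobi rewriting: expand, keep s1-initial words, read off terms.
Composite bracket: [[s2, s3], s1]
Each bracket splits as ab - ba, giving 4 signed words (2^2 = 4).
The s1-initial words carry the normal form:
  s1s2s3 (sign -1) contributes -[[s1, s2], s3]
  s1s3s2 (sign +1) contributes +[[s1, s3], s2]


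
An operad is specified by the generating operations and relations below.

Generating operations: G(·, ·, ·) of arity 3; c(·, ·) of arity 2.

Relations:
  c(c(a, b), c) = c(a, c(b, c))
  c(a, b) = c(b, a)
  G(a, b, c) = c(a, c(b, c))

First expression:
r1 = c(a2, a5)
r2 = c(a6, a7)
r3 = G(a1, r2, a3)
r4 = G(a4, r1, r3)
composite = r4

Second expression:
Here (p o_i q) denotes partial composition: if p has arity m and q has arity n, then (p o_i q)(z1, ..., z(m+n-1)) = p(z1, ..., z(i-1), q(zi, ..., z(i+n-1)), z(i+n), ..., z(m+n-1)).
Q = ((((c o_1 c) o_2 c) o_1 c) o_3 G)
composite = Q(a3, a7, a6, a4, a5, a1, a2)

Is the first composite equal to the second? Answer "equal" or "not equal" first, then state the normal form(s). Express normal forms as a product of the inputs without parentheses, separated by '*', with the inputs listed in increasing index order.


equal — both sides give a1 * a2 * a3 * a4 * a5 * a6 * a7

Normal form of the first expression: a1 * a2 * a3 * a4 * a5 * a6 * a7
Normal form of the second expression: a1 * a2 * a3 * a4 * a5 * a6 * a7
One common form — equal.


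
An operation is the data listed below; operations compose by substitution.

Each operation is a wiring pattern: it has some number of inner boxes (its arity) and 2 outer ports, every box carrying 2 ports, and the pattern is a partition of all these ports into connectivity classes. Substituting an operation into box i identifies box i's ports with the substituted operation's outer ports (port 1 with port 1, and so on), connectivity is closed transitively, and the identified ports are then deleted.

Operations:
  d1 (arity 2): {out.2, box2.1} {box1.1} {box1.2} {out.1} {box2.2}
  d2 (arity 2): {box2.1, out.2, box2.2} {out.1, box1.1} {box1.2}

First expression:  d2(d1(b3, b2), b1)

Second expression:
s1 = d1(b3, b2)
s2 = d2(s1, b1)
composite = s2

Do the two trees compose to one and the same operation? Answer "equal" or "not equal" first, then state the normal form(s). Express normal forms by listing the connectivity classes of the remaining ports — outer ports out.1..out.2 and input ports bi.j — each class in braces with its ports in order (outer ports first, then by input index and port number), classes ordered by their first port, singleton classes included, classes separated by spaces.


equal; the common form is {out.1} {out.2, b1.1, b1.2} {b2.1} {b2.2} {b3.1} {b3.2}

The first expression reduces to {out.1} {out.2, b1.1, b1.2} {b2.1} {b2.2} {b3.1} {b3.2}
The second expression reduces to {out.1} {out.2, b1.1, b1.2} {b2.1} {b2.2} {b3.1} {b3.2}
The forms coincide; equal.


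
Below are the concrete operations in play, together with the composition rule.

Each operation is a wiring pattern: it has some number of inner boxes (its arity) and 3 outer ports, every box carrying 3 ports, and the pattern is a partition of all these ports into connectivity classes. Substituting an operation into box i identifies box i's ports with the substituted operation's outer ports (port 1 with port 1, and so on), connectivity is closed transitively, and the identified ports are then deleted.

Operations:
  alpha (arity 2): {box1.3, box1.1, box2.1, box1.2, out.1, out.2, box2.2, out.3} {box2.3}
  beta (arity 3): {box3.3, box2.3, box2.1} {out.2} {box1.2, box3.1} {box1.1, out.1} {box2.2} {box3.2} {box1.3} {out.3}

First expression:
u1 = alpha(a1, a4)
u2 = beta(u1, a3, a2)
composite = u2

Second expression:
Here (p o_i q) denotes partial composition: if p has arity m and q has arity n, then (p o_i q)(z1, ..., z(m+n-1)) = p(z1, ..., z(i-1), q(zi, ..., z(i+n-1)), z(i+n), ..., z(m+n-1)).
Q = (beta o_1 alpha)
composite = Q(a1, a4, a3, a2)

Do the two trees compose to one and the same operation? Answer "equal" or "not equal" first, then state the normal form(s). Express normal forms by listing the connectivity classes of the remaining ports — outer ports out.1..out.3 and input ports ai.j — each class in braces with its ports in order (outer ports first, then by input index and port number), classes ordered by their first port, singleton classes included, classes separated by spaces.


equal; the common form is {out.1, a1.1, a1.2, a1.3, a2.1, a4.1, a4.2} {out.2} {out.3} {a2.2} {a2.3, a3.1, a3.3} {a3.2} {a4.3}

In normal form, the first expression is {out.1, a1.1, a1.2, a1.3, a2.1, a4.1, a4.2} {out.2} {out.3} {a2.2} {a2.3, a3.1, a3.3} {a3.2} {a4.3}
In normal form, the second expression is {out.1, a1.1, a1.2, a1.3, a2.1, a4.1, a4.2} {out.2} {out.3} {a2.2} {a2.3, a3.1, a3.3} {a3.2} {a4.3}
The forms coincide; equal.


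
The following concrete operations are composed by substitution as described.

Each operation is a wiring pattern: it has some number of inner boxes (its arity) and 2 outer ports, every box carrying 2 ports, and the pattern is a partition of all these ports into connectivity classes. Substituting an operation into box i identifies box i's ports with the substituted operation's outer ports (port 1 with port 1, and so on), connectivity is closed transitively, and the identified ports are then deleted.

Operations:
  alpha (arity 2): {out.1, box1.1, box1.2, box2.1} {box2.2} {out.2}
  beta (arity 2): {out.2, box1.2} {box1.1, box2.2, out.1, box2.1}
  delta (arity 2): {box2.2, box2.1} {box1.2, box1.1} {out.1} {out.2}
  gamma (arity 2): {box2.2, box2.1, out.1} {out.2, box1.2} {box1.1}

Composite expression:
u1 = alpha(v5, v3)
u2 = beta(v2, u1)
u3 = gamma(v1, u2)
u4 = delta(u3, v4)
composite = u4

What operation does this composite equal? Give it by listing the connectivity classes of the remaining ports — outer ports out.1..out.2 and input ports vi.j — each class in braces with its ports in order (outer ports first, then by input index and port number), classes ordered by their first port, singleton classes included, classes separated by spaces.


{out.1} {out.2} {v1.1} {v1.2, v2.1, v2.2, v3.1, v5.1, v5.2} {v3.2} {v4.1, v4.2}

After gluing at delta, chains via deleted ports link the v-ports.
stage alpha: inputs (v5, v3), connectivity {out.1, v3.1, v5.1, v5.2} {out.2} {v3.2}, out.j its boundary
stage beta: inputs (v2, v5, v3), connectivity {out.1, v2.1, v3.1, v5.1, v5.2} {out.2, v2.2} {v3.2}, out.j its boundary
stage gamma: inputs (v1, v2, v5, v3), connectivity {out.1, v2.1, v2.2, v3.1, v5.1, v5.2} {out.2, v1.2} {v1.1} {v3.2}, out.j its boundary
stage delta: inputs (v1, v2, v5, v3, v4), connectivity {out.1} {out.2} {v1.1} {v1.2, v2.1, v2.2, v3.1, v5.1, v5.2} {v3.2} {v4.1, v4.2}, out.j its boundary


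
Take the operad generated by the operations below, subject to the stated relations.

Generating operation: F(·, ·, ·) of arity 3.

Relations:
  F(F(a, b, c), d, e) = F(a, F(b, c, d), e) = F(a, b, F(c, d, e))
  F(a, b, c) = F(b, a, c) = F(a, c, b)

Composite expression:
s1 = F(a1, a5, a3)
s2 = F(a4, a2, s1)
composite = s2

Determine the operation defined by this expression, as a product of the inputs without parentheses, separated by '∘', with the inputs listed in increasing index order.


a1 ∘ a2 ∘ a3 ∘ a4 ∘ a5

Shape and order are irrelevant to F; the a-input set decides.
F(a1, a5, a3) linearizes to a1 ∘ a5 ∘ a3
F(a4, a2, F(a1, a5, a3)) linearizes to a4 ∘ a2 ∘ a1 ∘ a5 ∘ a3
the factors in increasing index order: a1 ∘ a2 ∘ a3 ∘ a4 ∘ a5


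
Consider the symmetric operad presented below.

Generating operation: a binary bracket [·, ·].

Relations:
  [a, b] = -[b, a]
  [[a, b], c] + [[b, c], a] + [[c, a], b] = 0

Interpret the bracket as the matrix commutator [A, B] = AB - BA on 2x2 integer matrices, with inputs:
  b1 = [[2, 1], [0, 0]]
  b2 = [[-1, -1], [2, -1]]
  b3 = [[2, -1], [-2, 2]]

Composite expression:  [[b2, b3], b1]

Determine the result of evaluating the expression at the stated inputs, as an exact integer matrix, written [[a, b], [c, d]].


[[0, 8], [0, 0]]

[b2, b3] = [[4, 0], [0, -4]]
[[b2, b3], b1] = [[0, 8], [0, 0]]


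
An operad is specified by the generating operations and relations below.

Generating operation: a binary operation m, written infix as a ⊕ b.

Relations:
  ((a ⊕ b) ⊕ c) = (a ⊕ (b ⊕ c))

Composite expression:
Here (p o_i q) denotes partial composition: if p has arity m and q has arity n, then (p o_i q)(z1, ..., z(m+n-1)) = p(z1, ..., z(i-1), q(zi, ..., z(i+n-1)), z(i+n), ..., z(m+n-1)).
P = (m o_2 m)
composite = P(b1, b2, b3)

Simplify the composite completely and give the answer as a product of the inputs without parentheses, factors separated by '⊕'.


Under associativity of m, the answer is the b's in reading order.
(b2 ⊕ b3) reduces to b2 ⊕ b3
(b1 ⊕ (b2 ⊕ b3)) reduces to b1 ⊕ b2 ⊕ b3

b1 ⊕ b2 ⊕ b3


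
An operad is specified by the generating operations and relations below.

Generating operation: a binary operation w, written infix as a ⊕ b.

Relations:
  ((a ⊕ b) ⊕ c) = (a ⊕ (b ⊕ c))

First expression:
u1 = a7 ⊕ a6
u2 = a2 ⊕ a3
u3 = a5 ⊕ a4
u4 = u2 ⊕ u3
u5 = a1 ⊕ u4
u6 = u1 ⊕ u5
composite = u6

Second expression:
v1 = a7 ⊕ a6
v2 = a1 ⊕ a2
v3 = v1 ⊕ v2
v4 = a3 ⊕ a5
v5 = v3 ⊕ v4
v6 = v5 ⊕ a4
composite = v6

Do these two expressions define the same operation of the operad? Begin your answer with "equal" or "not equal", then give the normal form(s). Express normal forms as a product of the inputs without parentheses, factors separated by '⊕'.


equal; the common form is a7 ⊕ a6 ⊕ a1 ⊕ a2 ⊕ a3 ⊕ a5 ⊕ a4

Normal form of the first expression: a7 ⊕ a6 ⊕ a1 ⊕ a2 ⊕ a3 ⊕ a5 ⊕ a4
Normal form of the second expression: a7 ⊕ a6 ⊕ a1 ⊕ a2 ⊕ a3 ⊕ a5 ⊕ a4
One common form — equal.


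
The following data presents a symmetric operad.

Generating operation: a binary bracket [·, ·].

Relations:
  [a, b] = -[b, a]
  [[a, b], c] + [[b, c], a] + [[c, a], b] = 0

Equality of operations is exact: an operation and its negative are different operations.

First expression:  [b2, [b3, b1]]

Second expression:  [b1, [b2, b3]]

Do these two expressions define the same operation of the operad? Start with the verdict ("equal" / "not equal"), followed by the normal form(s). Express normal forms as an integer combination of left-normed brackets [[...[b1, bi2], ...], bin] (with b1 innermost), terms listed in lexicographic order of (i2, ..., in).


not equal; first: [[b1, b3], b2]; second: [[b1, b2], b3] - [[b1, b3], b2]

In normal form, the first expression is [[b1, b3], b2]
In normal form, the second expression is [[b1, b2], b3] - [[b1, b3], b2]
The forms do not match — not equal.


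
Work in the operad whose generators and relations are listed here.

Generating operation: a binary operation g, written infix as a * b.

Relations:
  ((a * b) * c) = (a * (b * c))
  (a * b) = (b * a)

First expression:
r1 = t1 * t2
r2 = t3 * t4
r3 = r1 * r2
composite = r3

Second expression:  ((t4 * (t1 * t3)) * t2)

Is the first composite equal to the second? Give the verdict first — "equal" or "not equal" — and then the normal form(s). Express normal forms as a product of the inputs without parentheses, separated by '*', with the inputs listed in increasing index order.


equal — both sides give t1 * t2 * t3 * t4

The first expression reduces to t1 * t2 * t3 * t4
The second expression reduces to t1 * t2 * t3 * t4
Identical normal forms: equal.


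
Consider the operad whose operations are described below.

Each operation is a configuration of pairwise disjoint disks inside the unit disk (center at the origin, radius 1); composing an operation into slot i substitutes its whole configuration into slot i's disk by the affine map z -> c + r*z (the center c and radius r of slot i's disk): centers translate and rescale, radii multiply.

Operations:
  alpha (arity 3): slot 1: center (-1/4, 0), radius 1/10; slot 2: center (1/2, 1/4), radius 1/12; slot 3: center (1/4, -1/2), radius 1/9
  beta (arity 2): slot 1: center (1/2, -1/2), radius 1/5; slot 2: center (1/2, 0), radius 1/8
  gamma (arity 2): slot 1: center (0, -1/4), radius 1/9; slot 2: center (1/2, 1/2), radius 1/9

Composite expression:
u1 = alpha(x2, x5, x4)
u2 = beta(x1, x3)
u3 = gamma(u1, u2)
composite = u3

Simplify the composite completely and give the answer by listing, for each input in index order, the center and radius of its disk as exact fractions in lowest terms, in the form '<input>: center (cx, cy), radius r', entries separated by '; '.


x1: center (5/9, 4/9), radius 1/45; x2: center (-1/36, -1/4), radius 1/90; x3: center (5/9, 1/2), radius 1/72; x4: center (1/36, -11/36), radius 1/81; x5: center (1/18, -2/9), radius 1/108

Affine substitution under gamma: radii multiply and x-centers shift.
for x2, the 2-step affine chain lands on center (-1/36, -1/4), radius 1/90
for x5, the 2-step affine chain lands on center (1/18, -2/9), radius 1/108
for x4, the 2-step affine chain lands on center (1/36, -11/36), radius 1/81
for x1, the 2-step affine chain lands on center (5/9, 4/9), radius 1/45
for x3, the 2-step affine chain lands on center (5/9, 1/2), radius 1/72


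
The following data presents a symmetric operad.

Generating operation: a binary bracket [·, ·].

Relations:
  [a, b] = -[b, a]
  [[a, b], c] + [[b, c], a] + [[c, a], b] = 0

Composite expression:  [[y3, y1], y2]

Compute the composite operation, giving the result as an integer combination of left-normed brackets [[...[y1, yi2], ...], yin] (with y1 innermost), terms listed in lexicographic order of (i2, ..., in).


-[[y1, y3], y2]

Antisymmetry and Jacobi reduce to y1-anchored left-normed brackets.
Composite bracket: [[y3, y1], y2]
Full expansion: 4 signed words from ab - ba (2^2 = 4).
Collect the words opening with y1:
  y1y3y2 appears with sign -1, giving the term -[[y1, y3], y2]


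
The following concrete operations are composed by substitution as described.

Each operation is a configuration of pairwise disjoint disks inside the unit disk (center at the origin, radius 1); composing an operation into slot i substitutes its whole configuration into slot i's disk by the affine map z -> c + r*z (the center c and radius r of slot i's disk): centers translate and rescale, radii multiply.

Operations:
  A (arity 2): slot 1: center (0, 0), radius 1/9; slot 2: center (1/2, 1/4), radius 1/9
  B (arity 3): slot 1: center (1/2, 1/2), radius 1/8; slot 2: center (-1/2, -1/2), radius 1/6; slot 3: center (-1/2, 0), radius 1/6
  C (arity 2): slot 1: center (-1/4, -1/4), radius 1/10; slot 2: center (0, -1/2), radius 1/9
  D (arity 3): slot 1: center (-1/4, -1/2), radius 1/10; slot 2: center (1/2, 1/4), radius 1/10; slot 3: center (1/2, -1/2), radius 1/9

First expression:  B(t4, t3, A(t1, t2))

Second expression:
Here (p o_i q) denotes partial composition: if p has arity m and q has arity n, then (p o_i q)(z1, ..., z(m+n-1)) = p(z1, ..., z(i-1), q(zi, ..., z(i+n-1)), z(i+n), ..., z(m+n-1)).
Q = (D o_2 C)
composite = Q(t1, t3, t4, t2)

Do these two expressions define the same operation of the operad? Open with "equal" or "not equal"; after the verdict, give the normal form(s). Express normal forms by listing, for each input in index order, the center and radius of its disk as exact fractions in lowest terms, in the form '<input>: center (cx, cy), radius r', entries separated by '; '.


not equal: they reduce to t1: center (-1/2, 0), radius 1/54; t2: center (-5/12, 1/24), radius 1/54; t3: center (-1/2, -1/2), radius 1/6; t4: center (1/2, 1/2), radius 1/8 and t1: center (-1/4, -1/2), radius 1/10; t2: center (1/2, -1/2), radius 1/9; t3: center (19/40, 9/40), radius 1/100; t4: center (1/2, 1/5), radius 1/90

The first expression, normalized: t1: center (-1/2, 0), radius 1/54; t2: center (-5/12, 1/24), radius 1/54; t3: center (-1/2, -1/2), radius 1/6; t4: center (1/2, 1/2), radius 1/8
The second expression, normalized: t1: center (-1/4, -1/2), radius 1/10; t2: center (1/2, -1/2), radius 1/9; t3: center (19/40, 9/40), radius 1/100; t4: center (1/2, 1/5), radius 1/90
Distinct normal forms: not equal.


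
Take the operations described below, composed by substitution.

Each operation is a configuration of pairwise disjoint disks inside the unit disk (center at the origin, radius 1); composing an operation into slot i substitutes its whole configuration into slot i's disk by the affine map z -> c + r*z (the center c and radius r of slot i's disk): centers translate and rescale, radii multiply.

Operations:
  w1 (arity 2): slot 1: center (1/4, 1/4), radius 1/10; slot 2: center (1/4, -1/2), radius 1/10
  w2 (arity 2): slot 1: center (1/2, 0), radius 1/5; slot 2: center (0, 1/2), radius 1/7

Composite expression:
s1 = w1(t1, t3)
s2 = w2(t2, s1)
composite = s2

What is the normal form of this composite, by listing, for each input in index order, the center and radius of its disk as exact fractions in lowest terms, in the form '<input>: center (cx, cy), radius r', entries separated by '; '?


Nesting under w2 composes maps z -> c + r*z down each t-path.
t2: after 1 affine step, its disk has center (1/2, 0), radius 1/5
t1: after 2 affine steps, its disk has center (1/28, 15/28), radius 1/70
t3: after 2 affine steps, its disk has center (1/28, 3/7), radius 1/70

t1: center (1/28, 15/28), radius 1/70; t2: center (1/2, 0), radius 1/5; t3: center (1/28, 3/7), radius 1/70


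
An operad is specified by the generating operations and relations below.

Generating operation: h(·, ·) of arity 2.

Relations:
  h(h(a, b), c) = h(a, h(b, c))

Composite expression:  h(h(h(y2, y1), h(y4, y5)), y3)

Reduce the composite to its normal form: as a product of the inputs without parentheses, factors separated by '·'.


All parenthesizations of h agree; list the y-inputs left to right.
h(y2, y1) reduces to y2 · y1
h(y4, y5) reduces to y4 · y5
h(h(y2, y1), h(y4, y5)) reduces to y2 · y1 · y4 · y5
h(h(h(y2, y1), h(y4, y5)), y3) reduces to y2 · y1 · y4 · y5 · y3

y2 · y1 · y4 · y5 · y3


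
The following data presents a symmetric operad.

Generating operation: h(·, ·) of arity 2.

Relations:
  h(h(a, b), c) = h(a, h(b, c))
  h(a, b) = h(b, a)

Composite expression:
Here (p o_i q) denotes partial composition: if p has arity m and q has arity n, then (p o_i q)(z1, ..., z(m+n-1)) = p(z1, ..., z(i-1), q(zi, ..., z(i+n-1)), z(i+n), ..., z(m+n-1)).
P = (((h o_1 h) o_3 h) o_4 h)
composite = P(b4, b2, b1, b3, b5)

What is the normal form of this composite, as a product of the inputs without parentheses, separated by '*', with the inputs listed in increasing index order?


Key point: h commutes, so take the b-inputs in any fixed order.
h(b4, b2) flattens to b4 * b2
h(b3, b5) flattens to b3 * b5
h(b1, h(b3, b5)) flattens to b1 * b3 * b5
h(h(b4, b2), h(b1, h(b3, b5))) flattens to b4 * b2 * b1 * b3 * b5
sorting the factors by input index: b1 * b2 * b3 * b4 * b5

b1 * b2 * b3 * b4 * b5


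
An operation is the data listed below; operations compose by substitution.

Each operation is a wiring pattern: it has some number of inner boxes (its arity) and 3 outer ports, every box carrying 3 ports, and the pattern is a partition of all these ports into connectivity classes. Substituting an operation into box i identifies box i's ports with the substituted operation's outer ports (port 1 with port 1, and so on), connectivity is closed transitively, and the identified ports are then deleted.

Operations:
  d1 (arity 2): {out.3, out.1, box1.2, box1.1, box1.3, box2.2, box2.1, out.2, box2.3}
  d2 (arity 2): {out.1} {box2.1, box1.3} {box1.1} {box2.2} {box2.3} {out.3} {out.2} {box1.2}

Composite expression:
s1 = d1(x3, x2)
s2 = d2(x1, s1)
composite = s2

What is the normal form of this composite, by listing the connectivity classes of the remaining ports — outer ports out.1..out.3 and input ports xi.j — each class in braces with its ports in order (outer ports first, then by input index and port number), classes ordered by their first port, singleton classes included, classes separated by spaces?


{out.1} {out.2} {out.3} {x1.1} {x1.2} {x1.3, x2.1, x2.2, x2.3, x3.1, x3.2, x3.3}


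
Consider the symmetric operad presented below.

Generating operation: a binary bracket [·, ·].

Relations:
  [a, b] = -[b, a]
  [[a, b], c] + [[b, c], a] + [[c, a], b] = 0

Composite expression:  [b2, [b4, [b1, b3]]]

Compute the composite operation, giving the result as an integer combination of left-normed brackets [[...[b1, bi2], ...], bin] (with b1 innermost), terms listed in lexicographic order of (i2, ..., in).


Expand each bracket as ab - ba; the b1-initial words give the coefficients.
Composite bracket: [b2, [b4, [b1, b3]]]
Each bracket splits as ab - ba, giving 8 signed words (2^3 = 8).
Only words starting with b1 matter:
  the word b1b3b4b2 carries sign +1 and contributes +[[[b1, b3], b4], b2]

[[[b1, b3], b4], b2]


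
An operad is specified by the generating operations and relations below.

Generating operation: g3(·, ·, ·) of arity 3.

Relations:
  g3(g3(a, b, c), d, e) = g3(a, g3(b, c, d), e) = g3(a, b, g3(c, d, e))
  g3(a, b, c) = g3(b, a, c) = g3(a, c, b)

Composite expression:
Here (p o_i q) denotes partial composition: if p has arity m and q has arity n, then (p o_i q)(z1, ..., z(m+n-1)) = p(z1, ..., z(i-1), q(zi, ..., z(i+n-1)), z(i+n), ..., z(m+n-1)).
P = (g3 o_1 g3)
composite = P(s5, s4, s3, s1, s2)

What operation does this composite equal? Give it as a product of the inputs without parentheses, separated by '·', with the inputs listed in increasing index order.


s1 · s2 · s3 · s4 · s5

Shape and order are irrelevant to g3; the s-input set decides.
g3(s5, s4, s3) spells out as s5 · s4 · s3
g3(g3(s5, s4, s3), s1, s2) spells out as s5 · s4 · s3 · s1 · s2
commutativity sorts the factors: s1 · s2 · s3 · s4 · s5


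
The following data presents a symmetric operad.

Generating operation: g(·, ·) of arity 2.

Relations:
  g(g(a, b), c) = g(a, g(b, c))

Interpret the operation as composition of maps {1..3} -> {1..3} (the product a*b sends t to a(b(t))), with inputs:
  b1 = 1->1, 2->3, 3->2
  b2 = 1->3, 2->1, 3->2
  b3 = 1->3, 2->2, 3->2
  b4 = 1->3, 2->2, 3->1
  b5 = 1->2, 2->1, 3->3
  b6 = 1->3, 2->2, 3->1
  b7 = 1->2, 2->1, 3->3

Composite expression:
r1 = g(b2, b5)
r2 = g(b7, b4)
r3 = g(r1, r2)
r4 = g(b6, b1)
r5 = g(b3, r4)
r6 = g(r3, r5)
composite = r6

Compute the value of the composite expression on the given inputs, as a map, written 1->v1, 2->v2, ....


1->1, 2->3, 3->1

g(b2, b5) = 1->1, 2->3, 3->2
g(b7, b4) = 1->3, 2->1, 3->2
g(g(b2, b5), g(b7, b4)) = 1->2, 2->1, 3->3
g(b6, b1) = 1->3, 2->1, 3->2
g(b3, g(b6, b1)) = 1->2, 2->3, 3->2
g(g(g(b2, b5), g(b7, b4)), g(b3, g(b6, b1))) = 1->1, 2->3, 3->1


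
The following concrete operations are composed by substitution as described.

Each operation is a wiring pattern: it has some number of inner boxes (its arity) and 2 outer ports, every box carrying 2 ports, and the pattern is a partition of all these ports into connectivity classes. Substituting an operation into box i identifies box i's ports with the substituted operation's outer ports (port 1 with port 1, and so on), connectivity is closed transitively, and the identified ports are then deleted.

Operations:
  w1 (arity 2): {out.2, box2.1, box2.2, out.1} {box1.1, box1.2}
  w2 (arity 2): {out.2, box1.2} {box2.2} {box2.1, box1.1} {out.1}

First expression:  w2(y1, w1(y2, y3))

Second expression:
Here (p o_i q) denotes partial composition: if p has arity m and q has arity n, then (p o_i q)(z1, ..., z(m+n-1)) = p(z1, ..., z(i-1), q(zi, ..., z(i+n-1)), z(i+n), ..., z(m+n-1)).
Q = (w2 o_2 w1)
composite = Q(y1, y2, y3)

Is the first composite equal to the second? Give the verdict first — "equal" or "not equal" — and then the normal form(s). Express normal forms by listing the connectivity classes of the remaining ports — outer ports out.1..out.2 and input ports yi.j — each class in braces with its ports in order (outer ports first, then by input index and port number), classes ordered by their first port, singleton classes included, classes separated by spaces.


equal; both compose to {out.1} {out.2, y1.2} {y1.1, y3.1, y3.2} {y2.1, y2.2}

In normal form, the first expression is {out.1} {out.2, y1.2} {y1.1, y3.1, y3.2} {y2.1, y2.2}
In normal form, the second expression is {out.1} {out.2, y1.2} {y1.1, y3.1, y3.2} {y2.1, y2.2}
One common form — equal.


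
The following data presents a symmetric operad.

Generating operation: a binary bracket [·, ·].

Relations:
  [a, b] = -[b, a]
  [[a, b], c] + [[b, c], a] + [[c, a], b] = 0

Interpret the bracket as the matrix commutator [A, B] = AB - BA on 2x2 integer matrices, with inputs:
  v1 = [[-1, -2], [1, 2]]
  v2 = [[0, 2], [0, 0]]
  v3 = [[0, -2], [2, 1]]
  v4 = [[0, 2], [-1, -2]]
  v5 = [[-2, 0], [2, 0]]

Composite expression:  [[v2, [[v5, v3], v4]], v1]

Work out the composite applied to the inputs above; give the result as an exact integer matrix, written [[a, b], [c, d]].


[[32, 0], [-48, -32]]

[v5, v3] = [[4, 4], [2, -4]]
[[v5, v3], v4] = [[-8, 8], [12, 8]]
[v2, [[v5, v3], v4]] = [[24, 32], [0, -24]]
[[v2, [[v5, v3], v4]], v1] = [[32, 0], [-48, -32]]


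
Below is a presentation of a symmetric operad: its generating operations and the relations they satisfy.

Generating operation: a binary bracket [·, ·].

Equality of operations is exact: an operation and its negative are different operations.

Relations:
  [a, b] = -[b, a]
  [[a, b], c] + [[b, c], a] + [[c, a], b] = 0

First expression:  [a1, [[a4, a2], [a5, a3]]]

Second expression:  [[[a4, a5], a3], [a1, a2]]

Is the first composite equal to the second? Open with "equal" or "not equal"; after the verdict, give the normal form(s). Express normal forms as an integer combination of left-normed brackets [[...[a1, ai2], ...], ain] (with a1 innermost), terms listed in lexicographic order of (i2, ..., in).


not equal: they reduce to [[[[a1, a2], a4], a3], a5] - [[[[a1, a2], a4], a5], a3] - [[[[a1, a3], a5], a2], a4] + [[[[a1, a3], a5], a4], a2] - [[[[a1, a4], a2], a3], a5] + [[[[a1, a4], a2], a5], a3] + [[[[a1, a5], a3], a2], a4] - [[[[a1, a5], a3], a4], a2] and [[[[a1, a2], a3], a4], a5] - [[[[a1, a2], a3], a5], a4] - [[[[a1, a2], a4], a5], a3] + [[[[a1, a2], a5], a4], a3]


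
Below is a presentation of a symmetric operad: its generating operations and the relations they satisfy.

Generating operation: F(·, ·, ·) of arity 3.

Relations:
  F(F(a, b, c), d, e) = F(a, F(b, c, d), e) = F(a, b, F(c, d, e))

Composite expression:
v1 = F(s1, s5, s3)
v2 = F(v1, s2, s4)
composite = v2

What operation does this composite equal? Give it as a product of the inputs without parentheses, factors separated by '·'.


Under associativity of F, the answer is the s's in reading order.
F(s1, s5, s3) linearizes to s1 · s5 · s3
F(F(s1, s5, s3), s2, s4) linearizes to s1 · s5 · s3 · s2 · s4

s1 · s5 · s3 · s2 · s4


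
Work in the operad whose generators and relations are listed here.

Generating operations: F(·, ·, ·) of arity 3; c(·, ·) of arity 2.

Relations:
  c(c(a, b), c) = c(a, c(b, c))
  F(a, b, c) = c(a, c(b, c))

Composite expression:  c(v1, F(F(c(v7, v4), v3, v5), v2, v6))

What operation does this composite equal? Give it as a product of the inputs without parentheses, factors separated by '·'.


v1 · v7 · v4 · v3 · v5 · v2 · v6

Associativity of c dissolves the nesting; only the v-input order survives.
c(v7, v4) linearizes to v7 · v4
F(c(v7, v4), v3, v5) linearizes to v7 · v4 · v3 · v5
F(F(c(v7, v4), v3, v5), v2, v6) linearizes to v7 · v4 · v3 · v5 · v2 · v6
c(v1, F(F(c(v7, v4), v3, v5), v2, v6)) linearizes to v1 · v7 · v4 · v3 · v5 · v2 · v6


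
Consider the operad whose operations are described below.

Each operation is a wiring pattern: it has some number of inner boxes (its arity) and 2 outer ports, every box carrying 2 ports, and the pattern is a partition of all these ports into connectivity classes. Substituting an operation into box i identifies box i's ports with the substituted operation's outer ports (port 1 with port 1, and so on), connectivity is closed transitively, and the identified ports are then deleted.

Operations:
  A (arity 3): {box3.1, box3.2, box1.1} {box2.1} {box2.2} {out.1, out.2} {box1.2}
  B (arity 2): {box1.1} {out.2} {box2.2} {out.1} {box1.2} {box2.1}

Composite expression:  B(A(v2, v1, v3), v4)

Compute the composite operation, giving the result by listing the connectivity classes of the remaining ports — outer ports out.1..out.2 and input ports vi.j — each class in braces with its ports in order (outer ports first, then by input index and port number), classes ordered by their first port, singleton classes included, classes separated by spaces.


{out.1} {out.2} {v1.1} {v1.2} {v2.1, v3.1, v3.2} {v2.2} {v4.1} {v4.2}

Connectivity passes through glued B-boundaries; trace each wire chain.
after A, the pattern on (v2, v1, v3) reads {out.1, out.2} {v1.1} {v1.2} {v2.1, v3.1, v3.2} {v2.2} (out.j = its outer ports)
after B, the pattern on (v2, v1, v3, v4) reads {out.1} {out.2} {v1.1} {v1.2} {v2.1, v3.1, v3.2} {v2.2} {v4.1} {v4.2} (out.j = its outer ports)


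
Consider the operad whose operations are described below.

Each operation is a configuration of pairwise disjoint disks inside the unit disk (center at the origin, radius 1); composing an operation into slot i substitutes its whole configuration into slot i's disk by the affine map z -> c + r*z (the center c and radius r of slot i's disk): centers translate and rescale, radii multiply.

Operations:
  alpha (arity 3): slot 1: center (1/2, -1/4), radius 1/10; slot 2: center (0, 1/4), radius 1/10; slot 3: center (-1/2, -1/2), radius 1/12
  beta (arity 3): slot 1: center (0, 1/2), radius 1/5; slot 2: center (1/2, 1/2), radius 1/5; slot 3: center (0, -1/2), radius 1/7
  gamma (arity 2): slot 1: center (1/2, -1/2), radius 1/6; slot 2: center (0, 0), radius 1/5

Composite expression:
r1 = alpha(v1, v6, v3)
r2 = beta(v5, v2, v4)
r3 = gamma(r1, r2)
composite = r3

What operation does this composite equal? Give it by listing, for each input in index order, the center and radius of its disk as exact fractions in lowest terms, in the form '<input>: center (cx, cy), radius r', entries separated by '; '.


v1: center (7/12, -13/24), radius 1/60; v2: center (1/10, 1/10), radius 1/25; v3: center (5/12, -7/12), radius 1/72; v4: center (0, -1/10), radius 1/35; v5: center (0, 1/10), radius 1/25; v6: center (1/2, -11/24), radius 1/60


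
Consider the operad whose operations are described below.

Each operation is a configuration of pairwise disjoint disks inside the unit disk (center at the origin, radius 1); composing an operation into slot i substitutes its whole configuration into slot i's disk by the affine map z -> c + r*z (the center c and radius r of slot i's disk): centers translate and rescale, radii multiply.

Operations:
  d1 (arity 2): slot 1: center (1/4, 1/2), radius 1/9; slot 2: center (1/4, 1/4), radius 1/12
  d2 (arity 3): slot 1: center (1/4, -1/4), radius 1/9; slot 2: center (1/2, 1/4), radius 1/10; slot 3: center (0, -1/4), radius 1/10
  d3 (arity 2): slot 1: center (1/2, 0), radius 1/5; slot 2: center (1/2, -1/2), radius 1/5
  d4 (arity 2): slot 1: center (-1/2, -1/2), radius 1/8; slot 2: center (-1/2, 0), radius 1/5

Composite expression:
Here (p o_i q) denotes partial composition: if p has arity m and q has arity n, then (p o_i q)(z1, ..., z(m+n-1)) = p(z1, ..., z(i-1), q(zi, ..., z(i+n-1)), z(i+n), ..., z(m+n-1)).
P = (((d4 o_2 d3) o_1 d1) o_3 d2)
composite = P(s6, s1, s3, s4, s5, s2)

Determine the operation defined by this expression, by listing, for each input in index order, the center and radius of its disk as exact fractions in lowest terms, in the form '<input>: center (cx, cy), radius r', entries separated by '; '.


Follow each s-input down from d4: c' goes to c + r*c', radius to r*r'.
input s6: composing its 2 substitution steps yields center (-15/32, -7/16), radius 1/72
input s1: composing its 2 substitution steps yields center (-15/32, -15/32), radius 1/96
input s3: composing its 3 substitution steps yields center (-39/100, -1/100), radius 1/225
input s4: composing its 3 substitution steps yields center (-19/50, 1/100), radius 1/250
input s5: composing its 3 substitution steps yields center (-2/5, -1/100), radius 1/250
input s2: composing its 2 substitution steps yields center (-2/5, -1/10), radius 1/25

s1: center (-15/32, -15/32), radius 1/96; s2: center (-2/5, -1/10), radius 1/25; s3: center (-39/100, -1/100), radius 1/225; s4: center (-19/50, 1/100), radius 1/250; s5: center (-2/5, -1/100), radius 1/250; s6: center (-15/32, -7/16), radius 1/72


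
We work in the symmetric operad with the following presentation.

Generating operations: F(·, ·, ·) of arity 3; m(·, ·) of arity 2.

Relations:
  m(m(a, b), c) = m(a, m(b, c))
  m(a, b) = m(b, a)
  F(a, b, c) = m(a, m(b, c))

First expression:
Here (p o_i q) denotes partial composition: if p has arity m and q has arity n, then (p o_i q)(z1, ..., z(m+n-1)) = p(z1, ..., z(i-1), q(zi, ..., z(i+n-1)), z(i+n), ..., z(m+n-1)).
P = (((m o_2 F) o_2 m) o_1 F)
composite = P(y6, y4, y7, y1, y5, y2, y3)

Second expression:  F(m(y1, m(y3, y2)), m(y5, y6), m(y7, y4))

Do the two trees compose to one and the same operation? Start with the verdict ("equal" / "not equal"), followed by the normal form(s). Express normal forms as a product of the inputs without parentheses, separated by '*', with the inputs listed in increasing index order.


equal — both sides give y1 * y2 * y3 * y4 * y5 * y6 * y7

The first composite normalizes to y1 * y2 * y3 * y4 * y5 * y6 * y7
The second composite normalizes to y1 * y2 * y3 * y4 * y5 * y6 * y7
The forms coincide; equal.
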